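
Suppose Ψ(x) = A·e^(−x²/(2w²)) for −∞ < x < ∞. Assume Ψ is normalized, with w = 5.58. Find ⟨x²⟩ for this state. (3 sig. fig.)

⟨x^2⟩ ≈ 15.6

⟨x²⟩ = ∫ x^2 |Ψ|² dx over the full domain.
Since the A² factors cancel between numerator and denominator, ⟨x²⟩ = w^2/2.
Putting w = 5.58 gives 15.57.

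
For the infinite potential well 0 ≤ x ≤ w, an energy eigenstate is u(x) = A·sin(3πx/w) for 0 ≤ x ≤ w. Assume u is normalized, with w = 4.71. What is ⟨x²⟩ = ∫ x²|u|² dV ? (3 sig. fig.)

By definition ⟨x²⟩ = ∫ x^2 |u(x)|² dx.
Since the A² factors cancel between numerator and denominator, ⟨x²⟩ = -w^2/(18·π^2) + w^2/3.
With w = 4.71, ⟨x^2⟩ = 7.270.

⟨x^2⟩ ≈ 7.27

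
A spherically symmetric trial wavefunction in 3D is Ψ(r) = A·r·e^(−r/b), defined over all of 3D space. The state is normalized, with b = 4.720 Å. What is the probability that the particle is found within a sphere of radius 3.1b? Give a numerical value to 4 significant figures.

P ≈ 0.7408

With dV = 4πr²dr, the probability is ∫|Ψ|² dV over r ≤ 3.1b.
A² is fixed by ∫₀^∞ 4πr²|Ψ|² dr = 1, i.e. A² = (3·π·b^5)^(−1).
Substituting u = r/b, A², 4π and the length scale all cancel in the ratio: P = ∫_{0}^{3.1} u^4·e^(-2·u) du / ∫_{0}^{∞} u^4·e^(-2·u) du.
With ∫ u^4·e^(-2·u) du = -(u^4/2 + u^3 + 3·u^2/2 + 3·u/2 + 3/4)·e^(-2·u) + C, the region integral is ≈ 0.555617 and the full one is 3/4.
This evaluates to P = 0.74082.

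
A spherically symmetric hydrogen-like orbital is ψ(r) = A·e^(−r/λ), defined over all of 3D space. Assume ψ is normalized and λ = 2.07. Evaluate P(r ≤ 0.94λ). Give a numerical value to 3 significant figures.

P ≈ 0.291

P = ∫ |ψ|² 4πr² dr over r ≤ 0.94λ.
A² is fixed by ∫₀^∞ 4πr²|ψ|² dr = 1, i.e. A² = (π·λ^3)^(−1).
Substituting u = r/λ, A², 4π and the length scale all cancel in the ratio: P = ∫_{0}^{0.94} u^2·e^(-2·u) du / ∫_{0}^{∞} u^2·e^(-2·u) du.
An antiderivative of u^2·e^(-2·u) is -(2·u^2 + 2·u + 1)·e^(-2·u)/4; evaluating from 0 to 0.94 gives 1/4 - 5809·e^(-47/25)/5000, while the full integral is 1/4.
The region integral divided by the full integral gives P = 0.2909.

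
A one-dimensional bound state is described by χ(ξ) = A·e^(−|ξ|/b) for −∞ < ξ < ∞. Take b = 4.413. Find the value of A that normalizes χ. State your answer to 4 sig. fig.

We need A² ∫|f|² dξ = 1, taking the integral from −∞ to ∞.
Using ∫₀^∞ ξⁿ e^(−αξ) dξ = n!/αⁿ⁺¹, the integral (without the A² prefactor) comes out to b.
So A² = (b)^(−1).
With b = 4.413: A² = 0.22660 and A = 0.47603.

A ≈ 0.4760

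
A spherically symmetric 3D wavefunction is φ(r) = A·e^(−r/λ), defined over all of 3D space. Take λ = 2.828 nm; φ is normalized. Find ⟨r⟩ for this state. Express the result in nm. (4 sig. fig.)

⟨r⟩ ≈ 4.242 nm

⟨r⟩ = ∫ r |φ|² 4πr² dr over the full domain.
Since the A² factors cancel between numerator and denominator, ⟨r⟩ = 3·λ/2.
Putting λ = 2.828 gives 4.2420.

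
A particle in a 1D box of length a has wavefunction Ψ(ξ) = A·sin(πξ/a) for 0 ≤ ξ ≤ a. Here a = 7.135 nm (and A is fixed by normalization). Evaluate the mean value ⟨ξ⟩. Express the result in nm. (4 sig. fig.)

⟨ξ⟩ ≈ 3.568 nm

By definition ⟨ξ⟩ = ∫ ξ |Ψ(ξ)|² dξ.
With ∫₀^a sin²(nπξ/a) dξ = a/2, the ratio of the moment integral to the normalization integral gives ⟨ξ⟩ = a/2.
Putting a = 7.135 gives 3.5675.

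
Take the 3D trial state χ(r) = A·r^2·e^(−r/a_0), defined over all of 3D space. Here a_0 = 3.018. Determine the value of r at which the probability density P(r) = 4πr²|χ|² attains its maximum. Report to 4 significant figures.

Differentiate P(r) = 4πr²|χ|² with respect to r and set to zero.
Solving yields r = 3·a_0.
With a_0 = 3.018, the most probable radial distance is 9.0540.

r ≈ 9.054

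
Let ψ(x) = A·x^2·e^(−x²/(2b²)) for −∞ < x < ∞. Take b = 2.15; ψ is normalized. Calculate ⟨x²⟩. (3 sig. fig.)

⟨x^2⟩ ≈ 11.6

⟨x²⟩ = ∫ x^2 |ψ|² dx over the full domain.
Differentiating ∫e^(−αx²) dx = √(π/α) under α to get the higher moments, evaluating both integrals, ⟨x²⟩ = 5·b^2/2.
Putting b = 2.15 gives 11.56.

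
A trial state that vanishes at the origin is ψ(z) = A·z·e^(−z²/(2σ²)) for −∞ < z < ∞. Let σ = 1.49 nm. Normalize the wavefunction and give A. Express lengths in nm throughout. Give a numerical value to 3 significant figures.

Require ∫ |ψ|² dz = 1 over the whole domain.
With ∫_{−∞}^{∞} z^(2m) e^(−αz²) dz = (2m−1)!!·√π / (2^m α^(m+1/2)), carrying out the integral gives A² · √(π)·σ^3/2.
So A² = (√(π)·σ^3/2)^(−1).
Plugging in σ = 1.49 yields A = 0.5840.

A ≈ 0.584 nm^(-3/2)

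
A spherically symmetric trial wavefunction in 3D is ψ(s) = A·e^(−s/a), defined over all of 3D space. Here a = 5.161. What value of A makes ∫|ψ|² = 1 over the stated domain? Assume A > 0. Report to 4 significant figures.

A ≈ 0.04812

Require ∫ |ψ|² 4πs² ds = 1 over the whole domain.
The angular integral contributes 4π, leaving ∫₀^∞ s²|ψ|² ds.
Using ∫₀^∞ sⁿ e^(−αs) ds = n!/αⁿ⁺¹, the integral (without the A² prefactor) comes out to π·a^3.
With a = 5.161: A² = 0.0023155 and A = 0.048120.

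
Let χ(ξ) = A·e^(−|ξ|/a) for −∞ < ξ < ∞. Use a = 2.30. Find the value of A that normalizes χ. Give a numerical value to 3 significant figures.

The normalization condition is ∫|χ|² dξ = 1 from −∞ to ∞.
Carrying out the integral gives A² · a.
Hence A² = 1/[a].
With a = 2.30: A² = 0.4348 and A = 0.6594.

A ≈ 0.659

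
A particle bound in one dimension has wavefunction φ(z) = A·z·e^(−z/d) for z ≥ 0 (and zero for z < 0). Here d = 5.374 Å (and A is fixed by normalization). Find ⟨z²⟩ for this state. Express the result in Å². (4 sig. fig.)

⟨z^2⟩ ≈ 86.64 Å^2

By definition ⟨z²⟩ = ∫ z^2 |φ(z)|² dz.
Since the A² factors cancel between numerator and denominator, ⟨z²⟩ = 3·d^2.
Putting d = 5.374 gives 86.640.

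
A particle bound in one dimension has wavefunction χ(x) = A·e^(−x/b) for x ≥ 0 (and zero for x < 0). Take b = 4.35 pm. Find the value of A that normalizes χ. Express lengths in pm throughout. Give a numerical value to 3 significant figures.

Require ∫ |χ|² dx = 1 over the whole domain.
Using ∫₀^∞ xⁿ e^(−αx) dx = n!/αⁿ⁺¹, the integral (without the A² prefactor) comes out to b/2.
So A² = (b/2)^(−1).
With b = 4.35: A² = 0.4598 and A = 0.6781.

A ≈ 0.678 pm^(-1/2)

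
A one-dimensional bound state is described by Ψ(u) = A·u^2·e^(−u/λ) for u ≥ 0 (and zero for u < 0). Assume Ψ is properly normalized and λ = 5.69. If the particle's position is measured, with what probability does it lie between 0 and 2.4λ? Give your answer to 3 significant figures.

P = ∫_{0}^{2.4λ} |Ψ(u)|² du.
Since A² = 1/(3·λ^5/4), this is the region integral divided by the full normalization integral.
In terms of t = u/λ (A² and the length scale cancel between numerator and denominator), P = [∫_{0}^{2.4} t^4·e^(-2·t) dt] / [∫_{0}^{∞} t^4·e^(-2·t) dt].
Using ∫ t^4·e^(-2·t) dt = -(t^4/2 + t^3 + 3·t^2/2 + 3·t/2 + 3/4)·e^(-2·t), the numerator is ≈ 0.39281 and the denominator is 3/4.
This works out to P = 0.5237.

P ≈ 0.524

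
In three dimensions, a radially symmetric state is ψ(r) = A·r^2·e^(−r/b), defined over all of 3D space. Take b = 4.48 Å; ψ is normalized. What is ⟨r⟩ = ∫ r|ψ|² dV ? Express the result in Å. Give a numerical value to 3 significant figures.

⟨r⟩ ≈ 15.7 Å

The expectation value is the |ψ|²-weighted average of r: ∫ r|ψ|² 4πr² dr.
With ∫₀^∞ r^7 e^(−αr) dr = 7!/α^8, evaluating both integrals, ⟨r⟩ = 7·b/2.
Putting b = 4.48 gives 15.68.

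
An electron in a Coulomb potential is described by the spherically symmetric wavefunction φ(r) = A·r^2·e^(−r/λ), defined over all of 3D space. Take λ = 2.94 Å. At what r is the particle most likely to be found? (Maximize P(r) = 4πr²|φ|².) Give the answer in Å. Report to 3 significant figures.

Set d/dr [P(r) = 4πr²|φ|²] = 0 and solve for r > 0.
Solving yields r = 3·λ.
With λ = 2.94, the most probable radial distance is 8.820 Å.

r ≈ 8.82 Å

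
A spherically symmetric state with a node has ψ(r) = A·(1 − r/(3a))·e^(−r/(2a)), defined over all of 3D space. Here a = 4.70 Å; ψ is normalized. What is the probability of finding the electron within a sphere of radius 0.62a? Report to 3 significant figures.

P ≈ 0.0546

Integrate the radial probability density 4πr²|ψ|² over r ≤ 0.62a.
Normalization gives A² = 1/(8·π·a^3/3).
Substituting u = r/a, A², 4π and the length scale all cancel in the ratio: P = ∫_{0}^{0.62} u^2·(1 - u/3)^2·e^(-u) du / ∫_{0}^{∞} u^2·(1 - u/3)^2·e^(-u) du.
Using ∫ u^2·(1 - u/3)^2·e^(-u) du = (-u^4 + 2·u^3 - 3·u^2 - 6·u - 6)·e^(-u)/9, the numerator is ≈ 0.036417 and the denominator is 2/3.
Taking the ratio yields P = 0.05462.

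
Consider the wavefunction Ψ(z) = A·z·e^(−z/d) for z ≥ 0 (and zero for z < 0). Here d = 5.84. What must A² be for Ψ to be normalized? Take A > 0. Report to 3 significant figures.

A^2 ≈ 0.0201

Normalization requires ∫|Ψ|² dz = 1, integrated from 0 to ∞.
Recall ∫₀^∞ z^m e^(−z/β) dz = m!·β^(m+1), ∫|Ψ|² dz = A²·(d^3/4).
So A² = (d^3/4)^(−1).
With d = 5.84: A² = 0.02008 and A = 0.1417.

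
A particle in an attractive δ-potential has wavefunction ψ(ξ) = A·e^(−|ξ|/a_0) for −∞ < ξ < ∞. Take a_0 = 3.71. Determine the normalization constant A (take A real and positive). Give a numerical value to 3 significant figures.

A ≈ 0.519

We need A² ∫|f|² dξ = 1, taking the integral from −∞ to ∞.
The integral (without the A² prefactor) comes out to a_0.
So A² = (a_0)^(−1).
With a_0 = 3.71: A² = 0.2695 and A = 0.5192.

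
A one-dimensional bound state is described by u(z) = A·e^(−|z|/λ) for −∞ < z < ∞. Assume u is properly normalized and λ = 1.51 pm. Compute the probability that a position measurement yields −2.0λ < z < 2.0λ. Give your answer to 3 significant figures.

P ≈ 0.982

The probability is P = ∫ |u|² dz over [−2.0λ, 2.0λ].
The normalization integral ∫|u|²dz over the whole domain equals λ·A², and A² cancels in the ratio.
Both integrals are even about z = 0, so only the z ≥ 0 halves are needed (the factors of 2 cancel). Let t = z/λ; then A² and the length scale cancel, so P = ∫_{0}^{2.0} e^(-2·t) dt ÷ ∫_{0}^{∞} e^(-2·t) dt.
An antiderivative of e^(-2·t) is -e^(-2·t)/2; evaluating from 0 to 2.0 gives 1/2 - e^(-4)/2, while the full integral is 1/2.
This works out to P = 0.9817.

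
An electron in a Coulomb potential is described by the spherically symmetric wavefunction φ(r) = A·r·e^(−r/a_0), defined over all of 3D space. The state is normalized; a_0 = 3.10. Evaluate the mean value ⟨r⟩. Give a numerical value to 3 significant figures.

The expectation value is the |φ|²-weighted average of r: ∫ r|φ|² 4πr² dr.
The ratio of the moment integral to the normalization integral gives ⟨r⟩ = 5·a_0/2.
With a_0 = 3.10, ⟨r⟩ = 7.750.

⟨r⟩ ≈ 7.75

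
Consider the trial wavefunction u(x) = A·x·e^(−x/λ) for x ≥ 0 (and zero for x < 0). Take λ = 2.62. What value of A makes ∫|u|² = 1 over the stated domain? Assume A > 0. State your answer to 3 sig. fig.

Normalization requires ∫|u|² dx = 1, integrated from 0 to ∞.
∫|u|² dx = A²·(λ^3/4).
So A² = (λ^3/4)^(−1).
Substituting λ = 2.62 gives A² = 0.2224, so A = 0.4716.

A ≈ 0.472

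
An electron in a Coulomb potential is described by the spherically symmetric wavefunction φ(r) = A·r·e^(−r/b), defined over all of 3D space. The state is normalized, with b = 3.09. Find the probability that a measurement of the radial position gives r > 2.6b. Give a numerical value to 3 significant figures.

P = ∫ |φ|² 4πr² dr over r > 2.6b.
A² is fixed by ∫₀^∞ 4πr²|φ|² dr = 1, i.e. A² = (3·π·b^5)^(−1).
Substituting u = r/b, A², 4π and the length scale all cancel in the ratio: P = ∫_{2.6}^{∞} u^4·e^(-2·u) du / ∫_{0}^{∞} u^4·e^(-2·u) du.
An antiderivative of u^4·e^(-2·u) is -(u^4/2 + u^3 + 3·u^2/2 + 3·u/2 + 3/4)·e^(-2·u); evaluating from 2.6 to ∞ gives ≈ 0.30460, while the full integral is 3/4.
This evaluates to P = 0.4061.

P ≈ 0.406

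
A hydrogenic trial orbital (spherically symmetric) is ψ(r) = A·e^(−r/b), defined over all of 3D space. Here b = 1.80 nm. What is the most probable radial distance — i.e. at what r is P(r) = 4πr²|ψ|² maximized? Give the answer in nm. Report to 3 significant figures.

r ≈ 1.80 nm

Set d/dr [P(r) = 4πr²|ψ|²] = 0 and solve for r > 0.
This gives r = b.
With b = 1.80, the most probable radial distance is 1.800 nm.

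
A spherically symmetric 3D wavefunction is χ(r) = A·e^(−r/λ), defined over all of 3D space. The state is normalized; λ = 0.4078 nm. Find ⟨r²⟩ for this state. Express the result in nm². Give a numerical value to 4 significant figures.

By definition ⟨r²⟩ = ∫ r^2 |χ(r)|² 4πr² dr.
Since the A² factors cancel between numerator and denominator, ⟨r²⟩ = 3·λ^2.
Putting λ = 0.4078 gives 0.49890.

⟨r^2⟩ ≈ 0.4989 nm^2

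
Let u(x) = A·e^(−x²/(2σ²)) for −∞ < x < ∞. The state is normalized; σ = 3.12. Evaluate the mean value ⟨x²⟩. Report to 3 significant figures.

⟨x^2⟩ ≈ 4.87

The expectation value is the |u|²-weighted average of x^2: ∫ x^2|u|² dx.
The ratio of the moment integral to the normalization integral gives ⟨x²⟩ = σ^2/2.
Putting σ = 3.12 gives 4.867.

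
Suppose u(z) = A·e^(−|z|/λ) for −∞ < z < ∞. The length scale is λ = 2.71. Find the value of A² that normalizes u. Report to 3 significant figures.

A^2 ≈ 0.369

The normalization condition is ∫|u|² dz = 1 from −∞ to ∞.
The integral (without the A² prefactor) comes out to λ.
Hence A² = 1/[λ].
With λ = 2.71: A² = 0.3690 and A = 0.6075.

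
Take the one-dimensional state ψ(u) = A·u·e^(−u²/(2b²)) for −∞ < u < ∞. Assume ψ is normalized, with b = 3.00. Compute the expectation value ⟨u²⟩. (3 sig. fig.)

By definition ⟨u²⟩ = ∫ u^2 |ψ(u)|² du.
With ∫_{−∞}^{∞} u^(2m) e^(−αu²) du = (2m−1)!!·√π / (2^m α^(m+1/2)), evaluating both integrals, ⟨u²⟩ = 3·b^2/2.
Putting b = 3.00 gives 13.50.

⟨u^2⟩ ≈ 13.5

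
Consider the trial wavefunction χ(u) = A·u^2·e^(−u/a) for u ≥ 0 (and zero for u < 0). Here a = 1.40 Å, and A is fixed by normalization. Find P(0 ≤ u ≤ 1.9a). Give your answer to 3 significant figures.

P = ∫_{0}^{1.9a} |χ(u)|² du.
Since A² = 1/(3·a^5/4), this is the region integral divided by the full normalization integral.
Substituting t = u/a, A² and the length scale cancel in the ratio: P = ∫_{0}^{1.9} t^4·e^(-2·t) dt / ∫_{0}^{∞} t^4·e^(-2·t) dt.
With ∫ t^4·e^(-2·t) dt = -(t^4/2 + t^3 + 3·t^2/2 + 3·t/2 + 3/4)·e^(-2·t) + C, the region integral is ≈ 0.24912 and the full one is 3/4.
The result is P = 0.3322.

P ≈ 0.332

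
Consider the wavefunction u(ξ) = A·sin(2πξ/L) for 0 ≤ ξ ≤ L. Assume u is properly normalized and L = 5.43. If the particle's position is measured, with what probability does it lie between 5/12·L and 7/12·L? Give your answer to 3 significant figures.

|u|² is the probability density, so P = ∫_{5/12·L}^{7/12·L} |u|² dξ.
Since A² = 1/(L/2), this is the region integral divided by the full normalization integral.
Let t = ξ/L; then A² and the length scale cancel, so P = ∫_{5/12}^{7/12} sin(2·π·t)^2 dt ÷ ∫_{0}^{1} sin(2·π·t)^2 dt.
With ∫ sin(2·π·t)^2 dt = t/2 - sin(4·π·t)/(8·π) + C, the region integral is -√(3)/(8·π) + 1/12 and the full one is 1/2.
Evaluating gives P = (-√(3)/4 + π/6)/π.

P ≈ 0.0288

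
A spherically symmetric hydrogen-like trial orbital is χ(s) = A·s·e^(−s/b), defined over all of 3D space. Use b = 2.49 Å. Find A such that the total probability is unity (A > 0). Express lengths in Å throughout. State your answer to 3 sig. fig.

A ≈ 0.0333 Å^(-5/2)

The normalization condition is ∫|χ|² 4πs² ds = 1 from 0 to ∞.
The angular integral contributes 4π, leaving ∫₀^∞ s²|χ|² ds.
With χ = A·s·e^(−s/b), the integral evaluates to A²·[3·π·b^5].
Setting this equal to 1 gives A² = 1/(3·π·b^5).
Substituting b = 2.49 gives A² = 0.001108, so A = 0.03329.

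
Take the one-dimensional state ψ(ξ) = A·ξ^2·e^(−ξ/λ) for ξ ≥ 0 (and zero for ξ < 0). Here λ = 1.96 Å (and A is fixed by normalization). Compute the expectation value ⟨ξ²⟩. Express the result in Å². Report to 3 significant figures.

⟨ξ^2⟩ ≈ 28.8 Å^2

By definition ⟨ξ²⟩ = ∫ ξ^2 |ψ(ξ)|² dξ.
Using ∫₀^∞ ξⁿ e^(−αξ) dξ = n!/αⁿ⁺¹, the ratio of the moment integral to the normalization integral gives ⟨ξ²⟩ = 15·λ^2/2.
With λ = 1.96, ⟨ξ^2⟩ = 28.81.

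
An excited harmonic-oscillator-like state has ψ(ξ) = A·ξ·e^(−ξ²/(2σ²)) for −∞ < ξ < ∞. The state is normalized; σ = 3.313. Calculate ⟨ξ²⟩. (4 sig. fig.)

⟨ξ^2⟩ ≈ 16.46

⟨ξ²⟩ = ∫ ξ^2 |ψ|² dξ over the full domain.
Evaluating both integrals, ⟨ξ²⟩ = 3·σ^2/2.
Putting σ = 3.313 gives 16.464.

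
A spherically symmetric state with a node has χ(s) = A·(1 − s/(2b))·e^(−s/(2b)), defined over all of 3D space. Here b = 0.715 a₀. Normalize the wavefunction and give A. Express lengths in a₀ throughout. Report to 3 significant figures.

A ≈ 0.330 a₀^(-3/2)

The normalization condition is ∫|χ|² 4πs² ds = 1 from 0 to ∞.
Recall ∫₀^∞ s^m e^(−s/β) ds = m!·β^(m+1), the integral (without the A² prefactor) comes out to 8·π·b^3.
Setting this equal to 1 gives A² = 1/(8·π·b^3).
With b = 0.715: A² = 0.1089 and A = 0.3299.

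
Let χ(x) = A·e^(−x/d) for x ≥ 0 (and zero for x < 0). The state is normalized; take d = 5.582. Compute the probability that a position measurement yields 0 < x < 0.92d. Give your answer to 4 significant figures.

The probability is P = ∫ |χ|² dx over [0, 0.92d].
Since A² = 1/(d/2), this is the region integral divided by the full normalization integral.
Let u = x/d; then A² and the length scale cancel, so P = ∫_{0}^{0.92} e^(-2·u) du ÷ ∫_{0}^{∞} e^(-2·u) du.
Using ∫ e^(-2·u) du = -e^(-2·u)/2, the numerator is 1/2 - e^(-46/25)/2 and the denominator is 1/2.
The result is P = 0.84118.

P ≈ 0.8412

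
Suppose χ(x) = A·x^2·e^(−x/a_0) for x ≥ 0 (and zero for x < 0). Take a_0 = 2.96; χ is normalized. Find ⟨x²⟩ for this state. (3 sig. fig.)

⟨x^2⟩ ≈ 65.7

The expectation value is the |χ|²-weighted average of x^2: ∫ x^2|χ|² dx.
With ∫₀^∞ x^6 e^(−αx) dx = 6!/α^7, since the A² factors cancel between numerator and denominator, ⟨x²⟩ = 15·a_0^2/2.
With a_0 = 2.96, ⟨x^2⟩ = 65.71.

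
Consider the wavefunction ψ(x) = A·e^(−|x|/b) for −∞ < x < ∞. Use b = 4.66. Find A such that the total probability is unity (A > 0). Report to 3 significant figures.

A ≈ 0.463

The normalization condition is ∫|ψ|² dx = 1 from −∞ to ∞.
Recall ∫₀^∞ x^m e^(−x/β) dx = m!·β^(m+1), carrying out the integral gives A² · b.
So A² = (b)^(−1).
Plugging in b = 4.66 yields A = 0.4632.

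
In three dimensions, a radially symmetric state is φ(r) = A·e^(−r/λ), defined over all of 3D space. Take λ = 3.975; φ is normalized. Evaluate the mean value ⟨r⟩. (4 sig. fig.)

⟨r⟩ ≈ 5.963

The expectation value is the |φ|²-weighted average of r: ∫ r|φ|² 4πr² dr.
With ∫₀^∞ r^3 e^(−αr) dr = 3!/α^4, evaluating both integrals, ⟨r⟩ = 3·λ/2.
Putting λ = 3.975 gives 5.9625.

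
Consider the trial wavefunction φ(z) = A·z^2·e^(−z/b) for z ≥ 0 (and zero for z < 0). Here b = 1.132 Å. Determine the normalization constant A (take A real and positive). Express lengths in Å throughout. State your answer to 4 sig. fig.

We need A² ∫|f|² dz = 1, taking the integral from 0 to ∞.
With φ = A·z^2·e^(−z/b), the integral evaluates to A²·[3·b^5/4].
With b = 1.132: A² = 0.71731 and A = 0.84694.

A ≈ 0.8469 Å^(-5/2)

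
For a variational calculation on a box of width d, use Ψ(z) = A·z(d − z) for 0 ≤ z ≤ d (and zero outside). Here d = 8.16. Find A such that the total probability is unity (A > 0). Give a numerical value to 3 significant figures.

A ≈ 0.0288

Require ∫ |Ψ|² dz = 1 over the whole domain.
Expanding the polynomial and integrating term by term, ∫|Ψ|² dz = A²·(d^5/30).
Hence A² = 1/[d^5/30].
With d = 8.16: A² = 0.0008292 and A = 0.02880.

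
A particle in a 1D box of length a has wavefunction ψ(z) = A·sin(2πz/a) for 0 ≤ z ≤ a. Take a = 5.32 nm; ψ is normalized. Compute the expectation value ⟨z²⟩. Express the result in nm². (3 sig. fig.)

⟨z^2⟩ ≈ 9.08 nm^2

⟨z²⟩ = ∫ z^2 |ψ|² dz over the full domain.
With ∫₀^a sin²(nπz/a) dz = a/2, the ratio of the moment integral to the normalization integral gives ⟨z²⟩ = -a^2/(8·π^2) + a^2/3.
Putting a = 5.32 gives 9.076.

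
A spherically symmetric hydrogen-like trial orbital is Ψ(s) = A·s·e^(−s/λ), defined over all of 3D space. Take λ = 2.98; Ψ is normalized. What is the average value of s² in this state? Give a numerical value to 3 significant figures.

The expectation value is the |Ψ|²-weighted average of s^2: ∫ s^2|Ψ|² 4πs² ds.
With ∫₀^∞ s^6 e^(−αs) ds = 6!/α^7, evaluating both integrals, ⟨s²⟩ = 15·λ^2/2.
Putting λ = 2.98 gives 66.60.

⟨s^2⟩ ≈ 66.6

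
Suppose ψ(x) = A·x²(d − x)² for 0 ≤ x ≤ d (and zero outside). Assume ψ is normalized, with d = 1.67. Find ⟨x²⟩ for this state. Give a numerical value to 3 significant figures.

The expectation value is the |ψ|²-weighted average of x^2: ∫ x^2|ψ|² dx.
The ratio of the moment integral to the normalization integral gives ⟨x²⟩ = 3·d^2/11.
Putting d = 1.67 gives 0.7606.

⟨x^2⟩ ≈ 0.761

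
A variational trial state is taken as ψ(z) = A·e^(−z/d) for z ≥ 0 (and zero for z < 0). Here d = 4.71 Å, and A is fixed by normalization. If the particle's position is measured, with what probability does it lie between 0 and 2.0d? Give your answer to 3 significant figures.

|ψ|² is the probability density, so P = ∫_{0}^{2.0d} |ψ|² dz.
The normalization integral ∫|ψ|²dz over the whole domain equals d/2·A², and A² cancels in the ratio.
Let u = z/d; then A² and the length scale cancel, so P = ∫_{0}^{2.0} e^(-2·u) du ÷ ∫_{0}^{∞} e^(-2·u) du.
With ∫ e^(-2·u) du = -e^(-2·u)/2 + C, the region integral is 1/2 - e^(-4)/2 and the full one is 1/2.
Taking the ratio, P = 0.9817.

P ≈ 0.982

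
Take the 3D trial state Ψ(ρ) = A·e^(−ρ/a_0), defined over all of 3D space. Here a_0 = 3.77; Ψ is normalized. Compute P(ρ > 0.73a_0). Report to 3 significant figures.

P = ∫ |Ψ|² 4πρ² dρ over ρ > 0.73a_0.
Normalization gives A² = 1/(π·a_0^3).
Let u = ρ/a_0; then A², 4π and the length scale all cancel, so P = ∫_{0.73}^{∞} u^2·e^(-2·u) du ÷ ∫_{0}^{∞} u^2·e^(-2·u) du.
An antiderivative of u^2·e^(-2·u) is -(2·u^2 + 2·u + 1)·e^(-2·u)/4; evaluating from 0.73 to ∞ gives ≈ 0.20470, while the full integral is 1/4.
The region integral divided by the full integral gives P = 0.8188.

P ≈ 0.819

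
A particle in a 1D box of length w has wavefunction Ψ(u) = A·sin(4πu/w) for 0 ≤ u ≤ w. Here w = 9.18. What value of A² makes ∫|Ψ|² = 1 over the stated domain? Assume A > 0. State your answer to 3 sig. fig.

We need A² ∫|f|² du = 1, taking the integral from 0 to w.
Using sin²θ = (1 − cos 2θ)/2, ∫|Ψ|² du = A²·(w/2).
Hence A² = 1/[w/2].
Substituting w = 9.18 gives A² = 0.2179, so A = 0.4668.

A^2 ≈ 0.218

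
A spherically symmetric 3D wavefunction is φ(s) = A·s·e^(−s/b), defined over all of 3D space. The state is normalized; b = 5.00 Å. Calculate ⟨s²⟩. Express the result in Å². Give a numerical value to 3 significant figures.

⟨s^2⟩ ≈ 188 Å^2

The expectation value is the |φ|²-weighted average of s^2: ∫ s^2|φ|² 4πs² ds.
Recall ∫₀^∞ s^m e^(−s/β) ds = m!·β^(m+1), the ratio of the moment integral to the normalization integral gives ⟨s²⟩ = 15·b^2/2.
Putting b = 5.00 gives 187.5.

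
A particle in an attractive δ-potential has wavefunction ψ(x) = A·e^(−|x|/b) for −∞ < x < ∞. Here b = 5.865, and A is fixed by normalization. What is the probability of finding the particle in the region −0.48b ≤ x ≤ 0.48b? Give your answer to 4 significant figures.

|ψ|² is the probability density, so P = ∫_{−0.48b}^{0.48b} |ψ|² dx.
The normalization integral ∫|ψ|²dx over the whole domain equals b·A², and A² cancels in the ratio.
By symmetry take twice the x ≥ 0 contribution in numerator and denominator; the 2's cancel. Let u = x/b; then A² and the length scale cancel, so P = ∫_{0}^{0.48} e^(-2·u) du ÷ ∫_{0}^{∞} e^(-2·u) du.
With ∫ e^(-2·u) du = -e^(-2·u)/2 + C, the region integral is 1/2 - e^(-24/25)/2 and the full one is 1/2.
This works out to P = 0.61711.

P ≈ 0.6171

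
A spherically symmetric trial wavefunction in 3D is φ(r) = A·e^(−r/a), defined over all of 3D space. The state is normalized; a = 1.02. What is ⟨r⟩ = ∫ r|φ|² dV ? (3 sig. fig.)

By definition ⟨r⟩ = ∫ r |φ(r)|² 4πr² dr.
Evaluating both integrals, ⟨r⟩ = 3·a/2.
Putting a = 1.02 gives 1.530.

⟨r⟩ ≈ 1.53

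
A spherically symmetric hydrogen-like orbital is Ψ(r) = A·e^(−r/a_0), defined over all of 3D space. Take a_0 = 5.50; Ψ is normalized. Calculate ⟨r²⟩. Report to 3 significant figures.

⟨r^2⟩ ≈ 90.8

⟨r²⟩ = ∫ r^2 |Ψ|² 4πr² dr over the full domain.
Evaluating both integrals, ⟨r²⟩ = 3·a_0^2.
With a_0 = 5.50, ⟨r^2⟩ = 90.75.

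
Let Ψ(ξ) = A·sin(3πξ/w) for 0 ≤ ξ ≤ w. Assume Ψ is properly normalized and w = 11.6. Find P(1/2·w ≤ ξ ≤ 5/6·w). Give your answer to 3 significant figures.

The probability is P = ∫ |Ψ|² dξ over [1/2·w, 5/6·w].
With A² fixed by ∫|Ψ|² = 1, i.e. A² = (w/2)^(−1), substitute and integrate.
Let u = ξ/w; then A² and the length scale cancel, so P = ∫_{1/2}^{5/6} sin(3·π·u)^2 du ÷ ∫_{0}^{1} sin(3·π·u)^2 du.
An antiderivative of sin(3·π·u)^2 is u/2 - sin(6·π·u)/(12·π); evaluating from 1/2 to 5/6 gives 1/6, while the full integral is 1/2.
This works out to P = 1/3.

P ≈ 0.333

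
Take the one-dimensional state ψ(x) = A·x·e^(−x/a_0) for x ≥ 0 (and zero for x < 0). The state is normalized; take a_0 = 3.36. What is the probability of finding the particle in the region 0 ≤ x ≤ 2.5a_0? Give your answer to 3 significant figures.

P ≈ 0.875

The probability is P = ∫ |ψ|² dx over [0, 2.5a_0].
Since A² = 1/(a_0^3/4), this is the region integral divided by the full normalization integral.
Substituting u = x/a_0, A² and the length scale cancel in the ratio: P = ∫_{0}^{2.5} u^2·e^(-2·u) du / ∫_{0}^{∞} u^2·e^(-2·u) du.
With ∫ u^2·e^(-2·u) du = -(2·u^2 + 2·u + 1)·e^(-2·u)/4 + C, the region integral is 1/4 - 37·e^(-5)/8 and the full one is 1/4.
The result is P = 0.8753.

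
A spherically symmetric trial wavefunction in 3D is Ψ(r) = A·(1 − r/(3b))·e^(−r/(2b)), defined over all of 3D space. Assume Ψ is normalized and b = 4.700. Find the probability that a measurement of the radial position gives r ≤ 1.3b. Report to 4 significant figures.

Integrate the radial probability density 4πr²|Ψ|² over r ≤ 1.3b.
Normalization gives A² = 1/(8·π·b^3/3).
Substituting u = r/b, A², 4π and the length scale all cancel in the ratio: P = ∫_{0}^{1.3} u^2·(1 - u/3)^2·e^(-u) du / ∫_{0}^{∞} u^2·(1 - u/3)^2·e^(-u) du.
An antiderivative of u^2·(1 - u/3)^2·e^(-u) is (-u^4 + 2·u^3 - 3·u^2 - 6·u - 6)·e^(-u)/9; evaluating from 0 to 1.3 gives ≈ 0.141828, while the full integral is 2/3.
This evaluates to P = 0.21274.

P ≈ 0.2127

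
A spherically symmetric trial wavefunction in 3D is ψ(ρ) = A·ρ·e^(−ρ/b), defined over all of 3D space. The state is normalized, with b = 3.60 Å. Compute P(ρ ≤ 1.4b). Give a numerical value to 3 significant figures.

P ≈ 0.152

P = ∫ |ψ|² 4πρ² dρ over ρ ≤ 1.4b.
A² is fixed by ∫₀^∞ 4πρ²|ψ|² dρ = 1, i.e. A² = (3·π·b^5)^(−1).
In terms of u = ρ/b (A², 4π and the length scale all cancel between numerator and denominator), P = [∫_{0}^{1.4} u^4·e^(-2·u) du] / [∫_{0}^{∞} u^4·e^(-2·u) du].
With ∫ u^4·e^(-2·u) du = -(u^4/2 + u^3 + 3·u^2/2 + 3·u/2 + 3/4)·e^(-2·u) + C, the region integral is ≈ 0.11424 and the full one is 3/4.
This evaluates to P = 0.1523.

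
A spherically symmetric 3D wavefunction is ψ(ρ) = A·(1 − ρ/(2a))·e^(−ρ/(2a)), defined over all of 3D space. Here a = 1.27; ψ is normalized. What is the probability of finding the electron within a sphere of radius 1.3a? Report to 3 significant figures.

P ≈ 0.0456

P = ∫ |ψ|² 4πρ² dρ over ρ ≤ 1.3a.
A² is fixed by ∫₀^∞ 4πρ²|ψ|² dρ = 1, i.e. A² = (8·π·a^3)^(−1).
In terms of u = ρ/a (A², 4π and the length scale all cancel between numerator and denominator), P = [∫_{0}^{1.3} u^2·(1 - u/2)^2·e^(-u) du] / [∫_{0}^{∞} u^2·(1 - u/2)^2·e^(-u) du].
Using ∫ u^2·(1 - u/2)^2·e^(-u) du = -(u^4/4 + u^2 + 2·u + 2)·e^(-u), the numerator is ≈ 0.091181 and the denominator is 2.
Taking the ratio yields P = 0.04559.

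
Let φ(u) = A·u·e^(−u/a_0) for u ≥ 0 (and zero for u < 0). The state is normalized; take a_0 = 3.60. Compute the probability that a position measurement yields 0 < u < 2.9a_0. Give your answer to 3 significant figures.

The probability is P = ∫ |φ|² du over [0, 2.9a_0].
Since A² = 1/(a_0^3/4), this is the region integral divided by the full normalization integral.
Substituting t = u/a_0, A² and the length scale cancel in the ratio: P = ∫_{0}^{2.9} t^2·e^(-2·t) dt / ∫_{0}^{∞} t^2·e^(-2·t) dt.
With ∫ t^2·e^(-2·t) dt = -(2·t^2 + 2·t + 1)·e^(-2·t)/4 + C, the region integral is 1/4 - 1181·e^(-29/5)/200 and the full one is 1/4.
The result is P = 0.9285.

P ≈ 0.928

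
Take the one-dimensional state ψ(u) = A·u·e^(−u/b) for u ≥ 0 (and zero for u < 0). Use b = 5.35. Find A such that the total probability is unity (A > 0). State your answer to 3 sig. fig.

A ≈ 0.162

Normalization requires ∫|ψ|² du = 1, integrated from 0 to ∞.
∫|ψ|² du = A²·(b^3/4).
Setting this equal to 1 gives A² = 1/(b^3/4).
With b = 5.35: A² = 0.02612 and A = 0.1616.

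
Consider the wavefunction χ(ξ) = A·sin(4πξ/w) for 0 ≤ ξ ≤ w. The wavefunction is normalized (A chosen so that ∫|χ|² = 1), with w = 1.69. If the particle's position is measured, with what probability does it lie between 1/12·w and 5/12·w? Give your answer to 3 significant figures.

The probability is P = ∫ |χ|² dξ over [1/12·w, 5/12·w].
The normalization integral ∫|χ|²dξ over the whole domain equals w/2·A², and A² cancels in the ratio.
Let u = ξ/w; then A² and the length scale cancel, so P = ∫_{1/12}^{5/12} sin(4·π·u)^2 du ÷ ∫_{0}^{1} sin(4·π·u)^2 du.
An antiderivative of sin(4·π·u)^2 is u/2 - sin(4·π·u)·cos(4·π·u)/(8·π); evaluating from 1/12 to 5/12 gives √(3)/(16·π) + 1/6, while the full integral is 1/2.
Taking the ratio, P = (√(3)/8 + π/3)/π.

P ≈ 0.402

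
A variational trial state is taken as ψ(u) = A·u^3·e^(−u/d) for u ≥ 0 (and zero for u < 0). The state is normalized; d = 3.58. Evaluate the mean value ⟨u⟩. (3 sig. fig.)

⟨u⟩ ≈ 12.5

By definition ⟨u⟩ = ∫ u |ψ(u)|² du.
Using ∫₀^∞ uⁿ e^(−αu) du = n!/αⁿ⁺¹, the ratio of the moment integral to the normalization integral gives ⟨u⟩ = 7·d/2.
With d = 3.58, ⟨u⟩ = 12.53.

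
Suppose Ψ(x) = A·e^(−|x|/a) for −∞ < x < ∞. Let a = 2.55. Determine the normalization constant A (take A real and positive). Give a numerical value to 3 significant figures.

The normalization condition is ∫|Ψ|² dx = 1 from −∞ to ∞.
The integral (without the A² prefactor) comes out to a.
Setting this equal to 1 gives A² = 1/(a).
Plugging in a = 2.55 yields A = 0.6262.

A ≈ 0.626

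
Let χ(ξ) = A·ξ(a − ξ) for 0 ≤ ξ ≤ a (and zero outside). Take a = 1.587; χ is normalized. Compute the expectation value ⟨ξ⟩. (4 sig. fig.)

⟨ξ⟩ ≈ 0.7935

The expectation value is the |χ|²-weighted average of ξ: ∫ ξ|χ|² dξ.
Evaluating both integrals, ⟨ξ⟩ = a/2.
With a = 1.587, ⟨ξ⟩ = 0.79350.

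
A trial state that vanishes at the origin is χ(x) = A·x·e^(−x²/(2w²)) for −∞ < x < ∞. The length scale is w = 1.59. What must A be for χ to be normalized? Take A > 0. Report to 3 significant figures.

We need A² ∫|f|² dx = 1, taking the integral from −∞ to ∞.
Differentiating ∫e^(−αx²) dx = √(π/α) under α to get the higher moments, the integral (without the A² prefactor) comes out to √(π)·w^3/2.
With w = 1.59: A² = 0.2807 and A = 0.5298.

A ≈ 0.530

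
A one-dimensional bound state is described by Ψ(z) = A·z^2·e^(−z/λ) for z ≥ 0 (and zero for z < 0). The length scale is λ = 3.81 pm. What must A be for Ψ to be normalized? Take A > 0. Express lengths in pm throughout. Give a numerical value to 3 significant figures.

The normalization condition is ∫|Ψ|² dz = 1 from 0 to ∞.
Using ∫₀^∞ zⁿ e^(−αz) dz = n!/αⁿ⁺¹, with Ψ = A·z^2·e^(−z/λ), the integral evaluates to A²·[3·λ^5/4].
So A² = (3·λ^5/4)^(−1).
With λ = 3.81: A² = 0.001661 and A = 0.04075.

A ≈ 0.0408 pm^(-5/2)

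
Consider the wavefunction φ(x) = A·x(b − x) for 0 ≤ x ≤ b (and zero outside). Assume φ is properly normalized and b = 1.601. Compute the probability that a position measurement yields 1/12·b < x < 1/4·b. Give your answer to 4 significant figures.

P ≈ 0.09843

P = ∫_{1/12·b}^{1/4·b} |φ(x)|² dx.
Since A² = 1/(b^5/30), this is the region integral divided by the full normalization integral.
In terms of u = x/b (A² and the length scale cancel between numerator and denominator), P = [∫_{1/12}^{1/4} u^2·(1 - u)^2 du] / [∫_{0}^{1} u^2·(1 - u)^2 du].
With ∫ u^2·(1 - u)^2 du = u^3·(6·u^2 - 15·u + 10)/30 + C, the region integral is ≈ 0.00328093 and the full one is 1/30.
Taking the ratio, P = 0.098428.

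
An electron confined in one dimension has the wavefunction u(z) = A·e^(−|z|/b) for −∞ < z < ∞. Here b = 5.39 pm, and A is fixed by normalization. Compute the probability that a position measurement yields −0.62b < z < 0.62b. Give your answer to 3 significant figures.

P ≈ 0.711

The probability is P = ∫ |u|² dz over [−0.62b, 0.62b].
With A² fixed by ∫|u|² = 1, i.e. A² = (b)^(−1), substitute and integrate.
Both integrals are even about z = 0, so only the z ≥ 0 halves are needed (the factors of 2 cancel). Substituting t = z/b, A² and the length scale cancel in the ratio: P = ∫_{0}^{0.62} e^(-2·t) dt / ∫_{0}^{∞} e^(-2·t) dt.
Using ∫ e^(-2·t) dt = -e^(-2·t)/2, the numerator is 1/2 - e^(-31/25)/2 and the denominator is 1/2.
Taking the ratio, P = 0.7106.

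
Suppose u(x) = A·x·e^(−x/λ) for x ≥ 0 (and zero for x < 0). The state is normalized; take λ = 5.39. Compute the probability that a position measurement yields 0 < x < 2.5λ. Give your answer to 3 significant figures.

P = ∫_{0}^{2.5λ} |u(x)|² dx.
With A² fixed by ∫|u|² = 1, i.e. A² = (λ^3/4)^(−1), substitute and integrate.
Let t = x/λ; then A² and the length scale cancel, so P = ∫_{0}^{2.5} t^2·e^(-2·t) dt ÷ ∫_{0}^{∞} t^2·e^(-2·t) dt.
An antiderivative of t^2·e^(-2·t) is -(2·t^2 + 2·t + 1)·e^(-2·t)/4; evaluating from 0 to 2.5 gives 1/4 - 37·e^(-5)/8, while the full integral is 1/4.
This works out to P = 0.8753.

P ≈ 0.875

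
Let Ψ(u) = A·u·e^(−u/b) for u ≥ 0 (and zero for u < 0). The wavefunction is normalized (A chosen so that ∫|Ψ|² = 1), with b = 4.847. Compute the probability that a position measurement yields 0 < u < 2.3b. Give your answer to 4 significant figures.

The probability is P = ∫ |Ψ|² du over [0, 2.3b].
Since A² = 1/(b^3/4), this is the region integral divided by the full normalization integral.
In terms of t = u/b (A² and the length scale cancel between numerator and denominator), P = [∫_{0}^{2.3} t^2·e^(-2·t) dt] / [∫_{0}^{∞} t^2·e^(-2·t) dt].
An antiderivative of t^2·e^(-2·t) is -(2·t^2 + 2·t + 1)·e^(-2·t)/4; evaluating from 0 to 2.3 gives 1/4 - 809·e^(-23/5)/200, while the full integral is 1/4.
The result is P = 0.83736.

P ≈ 0.8374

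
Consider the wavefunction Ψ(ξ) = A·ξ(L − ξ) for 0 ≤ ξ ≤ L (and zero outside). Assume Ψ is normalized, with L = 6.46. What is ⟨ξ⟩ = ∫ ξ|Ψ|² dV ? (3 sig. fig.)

⟨ξ⟩ ≈ 3.23

By definition ⟨ξ⟩ = ∫ ξ |Ψ(ξ)|² dξ.
Expanding the polynomial and integrating term by term, evaluating both integrals, ⟨ξ⟩ = L/2.
With L = 6.46, ⟨ξ⟩ = 3.230.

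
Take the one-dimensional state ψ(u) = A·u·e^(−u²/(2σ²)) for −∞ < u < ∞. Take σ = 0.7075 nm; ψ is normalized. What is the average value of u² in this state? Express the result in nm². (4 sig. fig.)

⟨u^2⟩ ≈ 0.7508 nm^2

By definition ⟨u²⟩ = ∫ u^2 |ψ(u)|² du.
Since the A² factors cancel between numerator and denominator, ⟨u²⟩ = 3·σ^2/2.
Putting σ = 0.7075 gives 0.75083.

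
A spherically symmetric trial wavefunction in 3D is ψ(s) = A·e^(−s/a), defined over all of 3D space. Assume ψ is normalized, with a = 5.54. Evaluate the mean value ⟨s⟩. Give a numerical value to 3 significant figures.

By definition ⟨s⟩ = ∫ s |ψ(s)|² 4πs² ds.
Evaluating both integrals, ⟨s⟩ = 3·a/2.
With a = 5.54, ⟨s⟩ = 8.310.

⟨s⟩ ≈ 8.31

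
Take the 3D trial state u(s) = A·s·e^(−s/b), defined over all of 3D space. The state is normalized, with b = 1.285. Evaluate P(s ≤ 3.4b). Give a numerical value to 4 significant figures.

Integrate the radial probability density 4πs²|u|² over s ≤ 3.4b.
The full normalization integral is A²·[3·π·b^5] = 1, fixing A².
Substituting t = s/b, A², 4π and the length scale all cancel in the ratio: P = ∫_{0}^{3.4} t^4·e^(-2·t) dt / ∫_{0}^{∞} t^4·e^(-2·t) dt.
With ∫ t^4·e^(-2·t) dt = -(t^4/2 + t^3 + 3·t^2/2 + 3·t/2 + 3/4)·e^(-2·t) + C, the region integral is ≈ 0.605977 and the full one is 3/4.
The region integral divided by the full integral gives P = 0.80797.

P ≈ 0.8080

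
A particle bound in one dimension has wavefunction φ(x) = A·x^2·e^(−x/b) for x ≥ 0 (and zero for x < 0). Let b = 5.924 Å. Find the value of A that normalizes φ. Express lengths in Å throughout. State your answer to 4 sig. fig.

Normalization requires ∫|φ|² dx = 1, integrated from 0 to ∞.
Recall ∫₀^∞ x^m e^(−x/β) dx = m!·β^(m+1), carrying out the integral gives A² · 3·b^5/4.
Hence A² = 1/[3·b^5/4].
With b = 5.924: A² = 0.00018275 and A = 0.013519.

A ≈ 0.01352 Å^(-5/2)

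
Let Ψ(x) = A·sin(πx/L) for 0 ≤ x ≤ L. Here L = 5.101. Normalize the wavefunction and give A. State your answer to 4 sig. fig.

We need A² ∫|f|² dx = 1, taking the integral from 0 to L.
Using sin²θ = (1 − cos 2θ)/2, the integral (without the A² prefactor) comes out to L/2.
Hence A² = 1/[L/2].
Plugging in L = 5.101 yields A = 0.62616.

A ≈ 0.6262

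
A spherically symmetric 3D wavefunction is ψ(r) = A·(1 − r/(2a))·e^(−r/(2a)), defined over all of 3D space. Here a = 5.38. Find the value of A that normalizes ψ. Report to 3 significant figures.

Normalization requires ∫|ψ|² 4πr² dr = 1, integrated from 0 to ∞.
(Spherical symmetry: dV = 4πr² dr.)
Using ∫₀^∞ rⁿ e^(−αr) dr = n!/αⁿ⁺¹, ∫|ψ|² 4πr² dr = A²·(8·π·a^3).
Hence A² = 1/[8·π·a^3].
With a = 5.38: A² = 0.0002555 and A = 0.01598.

A ≈ 0.0160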